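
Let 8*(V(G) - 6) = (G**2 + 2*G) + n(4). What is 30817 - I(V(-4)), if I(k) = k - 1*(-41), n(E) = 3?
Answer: 246149/8 ≈ 30769.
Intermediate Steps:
V(G) = 51/8 + G/4 + G**2/8 (V(G) = 6 + ((G**2 + 2*G) + 3)/8 = 6 + (3 + G**2 + 2*G)/8 = 6 + (3/8 + G/4 + G**2/8) = 51/8 + G/4 + G**2/8)
I(k) = 41 + k (I(k) = k + 41 = 41 + k)
30817 - I(V(-4)) = 30817 - (41 + (51/8 + (1/4)*(-4) + (1/8)*(-4)**2)) = 30817 - (41 + (51/8 - 1 + (1/8)*16)) = 30817 - (41 + (51/8 - 1 + 2)) = 30817 - (41 + 59/8) = 30817 - 1*387/8 = 30817 - 387/8 = 246149/8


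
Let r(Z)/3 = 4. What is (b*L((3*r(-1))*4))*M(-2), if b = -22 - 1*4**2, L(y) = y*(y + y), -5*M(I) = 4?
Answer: 6303744/5 ≈ 1.2607e+6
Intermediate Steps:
r(Z) = 12 (r(Z) = 3*4 = 12)
M(I) = -4/5 (M(I) = -1/5*4 = -4/5)
L(y) = 2*y**2 (L(y) = y*(2*y) = 2*y**2)
b = -38 (b = -22 - 1*16 = -22 - 16 = -38)
(b*L((3*r(-1))*4))*M(-2) = -76*((3*12)*4)**2*(-4/5) = -76*(36*4)**2*(-4/5) = -76*144**2*(-4/5) = -76*20736*(-4/5) = -38*41472*(-4/5) = -1575936*(-4/5) = 6303744/5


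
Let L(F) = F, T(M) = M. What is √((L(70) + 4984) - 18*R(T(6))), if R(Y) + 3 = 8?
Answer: 2*√1241 ≈ 70.456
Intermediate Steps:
R(Y) = 5 (R(Y) = -3 + 8 = 5)
√((L(70) + 4984) - 18*R(T(6))) = √((70 + 4984) - 18*5) = √(5054 - 90) = √4964 = 2*√1241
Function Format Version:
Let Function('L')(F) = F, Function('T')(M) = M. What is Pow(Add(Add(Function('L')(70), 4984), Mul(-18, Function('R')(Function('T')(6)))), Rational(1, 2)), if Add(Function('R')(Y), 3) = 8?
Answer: Mul(2, Pow(1241, Rational(1, 2))) ≈ 70.456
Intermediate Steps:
Function('R')(Y) = 5 (Function('R')(Y) = Add(-3, 8) = 5)
Pow(Add(Add(Function('L')(70), 4984), Mul(-18, Function('R')(Function('T')(6)))), Rational(1, 2)) = Pow(Add(Add(70, 4984), Mul(-18, 5)), Rational(1, 2)) = Pow(Add(5054, -90), Rational(1, 2)) = Pow(4964, Rational(1, 2)) = Mul(2, Pow(1241, Rational(1, 2)))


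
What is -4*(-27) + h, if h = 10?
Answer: 118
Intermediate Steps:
-4*(-27) + h = -4*(-27) + 10 = 108 + 10 = 118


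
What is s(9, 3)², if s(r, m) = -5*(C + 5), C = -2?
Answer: 225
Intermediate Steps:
s(r, m) = -15 (s(r, m) = -5*(-2 + 5) = -5*3 = -15)
s(9, 3)² = (-15)² = 225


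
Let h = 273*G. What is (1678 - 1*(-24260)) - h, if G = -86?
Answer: 49416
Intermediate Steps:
h = -23478 (h = 273*(-86) = -23478)
(1678 - 1*(-24260)) - h = (1678 - 1*(-24260)) - 1*(-23478) = (1678 + 24260) + 23478 = 25938 + 23478 = 49416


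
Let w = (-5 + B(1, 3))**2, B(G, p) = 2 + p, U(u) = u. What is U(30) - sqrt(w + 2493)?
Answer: 30 - 3*sqrt(277) ≈ -19.930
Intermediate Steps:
w = 0 (w = (-5 + (2 + 3))**2 = (-5 + 5)**2 = 0**2 = 0)
U(30) - sqrt(w + 2493) = 30 - sqrt(0 + 2493) = 30 - sqrt(2493) = 30 - 3*sqrt(277)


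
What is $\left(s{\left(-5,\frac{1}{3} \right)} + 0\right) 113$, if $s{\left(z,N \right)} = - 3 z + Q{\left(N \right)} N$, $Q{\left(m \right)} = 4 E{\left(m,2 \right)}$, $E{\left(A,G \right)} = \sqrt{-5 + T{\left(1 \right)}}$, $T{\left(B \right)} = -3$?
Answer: $1695 + \frac{904 i \sqrt{2}}{3} \approx 1695.0 + 426.15 i$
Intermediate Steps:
$E{\left(A,G \right)} = 2 i \sqrt{2}$ ($E{\left(A,G \right)} = \sqrt{-5 - 3} = \sqrt{-8} = 2 i \sqrt{2}$)
$Q{\left(m \right)} = 8 i \sqrt{2}$ ($Q{\left(m \right)} = 4 \cdot 2 i \sqrt{2} = 8 i \sqrt{2}$)
$s{\left(z,N \right)} = - 3 z + 8 i N \sqrt{2}$ ($s{\left(z,N \right)} = - 3 z + 8 i \sqrt{2} N = - 3 z + 8 i N \sqrt{2}$)
$\left(s{\left(-5,\frac{1}{3} \right)} + 0\right) 113 = \left(\left(\left(-3\right) \left(-5\right) + \frac{8 i \sqrt{2}}{3}\right) + 0\right) 113 = \left(\left(15 + 8 i \frac{1}{3} \sqrt{2}\right) + 0\right) 113 = \left(\left(15 + \frac{8 i \sqrt{2}}{3}\right) + 0\right) 113 = \left(15 + \frac{8 i \sqrt{2}}{3}\right) 113 = 1695 + \frac{904 i \sqrt{2}}{3}$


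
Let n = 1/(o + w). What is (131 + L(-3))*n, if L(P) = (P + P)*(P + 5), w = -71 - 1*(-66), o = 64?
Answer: 119/59 ≈ 2.0169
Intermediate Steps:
w = -5 (w = -71 + 66 = -5)
L(P) = 2*P*(5 + P) (L(P) = (2*P)*(5 + P) = 2*P*(5 + P))
n = 1/59 (n = 1/(64 - 5) = 1/59 ≈ 0.016949)
(131 + L(-3))*n = (131 + 2*(-3)*(5 - 3))*(1/59) = (131 + 2*(-3)*2)*(1/59) = (131 - 12)*(1/59) = 119*(1/59) = 119/59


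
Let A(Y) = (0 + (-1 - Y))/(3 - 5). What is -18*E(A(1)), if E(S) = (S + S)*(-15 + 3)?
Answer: 432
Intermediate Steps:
A(Y) = ½ + Y/2 (A(Y) = (-1 - Y)/(-2) = (-1 - Y)*(-½) = ½ + Y/2)
E(S) = -24*S (E(S) = (2*S)*(-12) = -24*S)
-18*E(A(1)) = -(-432)*(½ + (½)*1) = -(-432)*(½ + ½) = -(-432) = -18*(-24) = 432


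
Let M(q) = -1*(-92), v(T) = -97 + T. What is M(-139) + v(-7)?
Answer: -12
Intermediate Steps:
M(q) = 92
M(-139) + v(-7) = 92 + (-97 - 7) = 92 - 104 = -12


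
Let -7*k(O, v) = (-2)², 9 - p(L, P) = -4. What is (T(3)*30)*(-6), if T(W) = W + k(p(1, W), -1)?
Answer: -3060/7 ≈ -437.14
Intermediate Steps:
p(L, P) = 13 (p(L, P) = 9 - 1*(-4) = 9 + 4 = 13)
k(O, v) = -4/7 (k(O, v) = -⅐*(-2)² = -⅐*4 = -4/7)
T(W) = -4/7 + W (T(W) = W - 4/7 = -4/7 + W)
(T(3)*30)*(-6) = ((-4/7 + 3)*30)*(-6) = ((17/7)*30)*(-6) = (510/7)*(-6) = -3060/7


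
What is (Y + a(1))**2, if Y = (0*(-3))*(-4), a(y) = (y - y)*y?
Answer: 0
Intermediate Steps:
a(y) = 0 (a(y) = 0*y = 0)
Y = 0 (Y = 0*(-4) = 0)
(Y + a(1))**2 = (0 + 0)**2 = 0**2 = 0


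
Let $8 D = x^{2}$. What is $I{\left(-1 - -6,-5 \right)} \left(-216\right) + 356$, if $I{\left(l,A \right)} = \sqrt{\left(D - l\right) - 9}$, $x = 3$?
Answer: $356 - 54 i \sqrt{206} \approx 356.0 - 775.05 i$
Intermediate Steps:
$D = \frac{9}{8}$ ($D = \frac{3^{2}}{8} = \frac{1}{8} \cdot 9 = \frac{9}{8} \approx 1.125$)
$I{\left(l,A \right)} = \sqrt{- \frac{63}{8} - l}$ ($I{\left(l,A \right)} = \sqrt{\left(\frac{9}{8} - l\right) - 9} = \sqrt{- \frac{63}{8} - l}$)
$I{\left(-1 - -6,-5 \right)} \left(-216\right) + 356 = \frac{\sqrt{-126 - 16 \left(-1 - -6\right)}}{4} \left(-216\right) + 356 = \frac{\sqrt{-126 - 16 \left(-1 + 6\right)}}{4} \left(-216\right) + 356 = \frac{\sqrt{-126 - 80}}{4} \left(-216\right) + 356 = \frac{\sqrt{-206}}{4} \left(-216\right) + 356 = \frac{i \sqrt{206}}{4} \left(-216\right) + 356 = - 54 i \sqrt{206} + 356 = 356 - 54 i \sqrt{206}$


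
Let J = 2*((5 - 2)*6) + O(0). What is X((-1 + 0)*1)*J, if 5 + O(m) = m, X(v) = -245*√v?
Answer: -7595*I ≈ -7595.0*I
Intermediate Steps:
O(m) = -5 + m
J = 31 (J = 2*((5 - 2)*6) + (-5 + 0) = 2*(3*6) - 5 = 2*18 - 5 = 36 - 5 = 31)
X((-1 + 0)*1)*J = -245*√(-1 + 0)*31 = -245*I*31 = -7595*I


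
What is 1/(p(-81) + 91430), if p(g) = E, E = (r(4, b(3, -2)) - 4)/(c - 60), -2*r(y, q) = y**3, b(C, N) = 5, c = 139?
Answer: 79/7222934 ≈ 1.0937e-5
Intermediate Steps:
r(y, q) = -y**3/2
E = -36/79 (E = (-1/2*4**3 - 4)/(139 - 60) = (-1/2*64 - 4)/79 = (-32 - 4)*(1/79) = -36*1/79 = -36/79 ≈ -0.45570)
p(g) = -36/79
1/(p(-81) + 91430) = 1/(-36/79 + 91430) = 1/(7222934/79) = 79/7222934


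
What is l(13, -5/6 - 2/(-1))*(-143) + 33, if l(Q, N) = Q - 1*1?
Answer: -1683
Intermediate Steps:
l(Q, N) = -1 + Q (l(Q, N) = Q - 1 = -1 + Q)
l(13, -5/6 - 2/(-1))*(-143) + 33 = (-1 + 13)*(-143) + 33 = 12*(-143) + 33 = -1716 + 33 = -1683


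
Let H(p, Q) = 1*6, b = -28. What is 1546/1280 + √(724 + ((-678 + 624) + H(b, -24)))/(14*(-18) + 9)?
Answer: 171199/155520 ≈ 1.1008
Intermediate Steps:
H(p, Q) = 6
1546/1280 + √(724 + ((-678 + 624) + H(b, -24)))/(14*(-18) + 9) = 1546/1280 + √(724 + ((-678 + 624) + 6))/(14*(-18) + 9) = 1546*(1/1280) + √(724 + (-54 + 6))/(-252 + 9) = 773/640 + √(724 - 48)/(-243) = 773/640 + √676*(-1/243) = 773/640 + 26*(-1/243) = 773/640 - 26/243 = 171199/155520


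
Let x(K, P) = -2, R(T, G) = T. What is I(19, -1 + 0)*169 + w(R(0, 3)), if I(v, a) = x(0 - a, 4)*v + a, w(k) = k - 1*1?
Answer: -6592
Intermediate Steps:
w(k) = -1 + k (w(k) = k - 1 = -1 + k)
I(v, a) = a - 2*v (I(v, a) = -2*v + a = a - 2*v)
I(19, -1 + 0)*169 + w(R(0, 3)) = ((-1 + 0) - 2*19)*169 + (-1 + 0) = (-1 - 38)*169 - 1 = -39*169 - 1 = -6591 - 1 = -6592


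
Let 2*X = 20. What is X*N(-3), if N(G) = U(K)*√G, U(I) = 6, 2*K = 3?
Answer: 60*I*√3 ≈ 103.92*I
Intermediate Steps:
K = 3/2 (K = (½)*3 = 3/2 ≈ 1.5000)
X = 10 (X = (½)*20 = 10)
N(G) = 6*√G
X*N(-3) = 10*(6*√(-3)) = 10*(6*(I*√3)) = 10*(6*I*√3) = 60*I*√3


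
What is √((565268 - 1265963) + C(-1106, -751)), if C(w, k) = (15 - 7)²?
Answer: I*√700631 ≈ 837.04*I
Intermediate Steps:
C(w, k) = 64 (C(w, k) = 8² = 64)
√((565268 - 1265963) + C(-1106, -751)) = √((565268 - 1265963) + 64) = √(-700695 + 64) = √(-700631) = I*√700631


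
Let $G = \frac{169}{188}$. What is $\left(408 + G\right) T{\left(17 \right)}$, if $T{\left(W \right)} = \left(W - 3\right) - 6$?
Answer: $\frac{153746}{47} \approx 3271.2$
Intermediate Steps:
$G = \frac{169}{188}$ ($G = 169 \cdot \frac{1}{188} = \frac{169}{188} \approx 0.89894$)
$T{\left(W \right)} = -9 + W$ ($T{\left(W \right)} = \left(-3 + W\right) - 6 = -9 + W$)
$\left(408 + G\right) T{\left(17 \right)} = \left(408 + \frac{169}{188}\right) \left(-9 + 17\right) = \frac{76873}{188} \cdot 8 = \frac{153746}{47}$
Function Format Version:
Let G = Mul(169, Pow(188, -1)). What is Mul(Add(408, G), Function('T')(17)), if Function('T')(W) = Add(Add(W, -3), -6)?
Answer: Rational(153746, 47) ≈ 3271.2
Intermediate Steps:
G = Rational(169, 188) (G = Mul(169, Rational(1, 188)) = Rational(169, 188) ≈ 0.89894)
Function('T')(W) = Add(-9, W) (Function('T')(W) = Add(Add(-3, W), -6) = Add(-9, W))
Mul(Add(408, G), Function('T')(17)) = Mul(Add(408, Rational(169, 188)), Add(-9, 17)) = Mul(Rational(76873, 188), 8) = Rational(153746, 47)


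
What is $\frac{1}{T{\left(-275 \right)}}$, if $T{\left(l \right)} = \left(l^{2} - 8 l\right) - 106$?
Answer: $\frac{1}{77719} \approx 1.2867 \cdot 10^{-5}$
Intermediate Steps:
$T{\left(l \right)} = -106 + l^{2} - 8 l$
$\frac{1}{T{\left(-275 \right)}} = \frac{1}{-106 + \left(-275\right)^{2} - -2200} = \frac{1}{-106 + 75625 + 2200} = \frac{1}{77719}$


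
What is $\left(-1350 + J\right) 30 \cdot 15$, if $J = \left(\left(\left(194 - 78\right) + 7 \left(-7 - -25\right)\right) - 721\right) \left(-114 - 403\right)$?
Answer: $110831850$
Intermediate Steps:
$J = 247643$ ($J = \left(\left(116 + 7 \left(-7 + 25\right)\right) - 721\right) \left(-517\right) = \left(\left(116 + 7 \cdot 18\right) - 721\right) \left(-517\right) = \left(\left(116 + 126\right) - 721\right) \left(-517\right) = \left(242 - 721\right) \left(-517\right) = \left(-479\right) \left(-517\right) = 247643$)
$\left(-1350 + J\right) 30 \cdot 15 = \left(-1350 + 247643\right) 30 \cdot 15 = 246293 \cdot 450 = 110831850$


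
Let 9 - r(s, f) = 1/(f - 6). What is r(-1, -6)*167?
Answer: 18203/12 ≈ 1516.9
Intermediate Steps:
r(s, f) = 9 - 1/(-6 + f) (r(s, f) = 9 - 1/(f - 6) = 9 - 1/(-6 + f))
r(-1, -6)*167 = ((-55 + 9*(-6))/(-6 - 6))*167 = ((-55 - 54)/(-12))*167 = -1/12*(-109)*167 = (109/12)*167 = 18203/12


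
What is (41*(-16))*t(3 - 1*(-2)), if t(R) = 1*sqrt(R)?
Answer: -656*sqrt(5) ≈ -1466.9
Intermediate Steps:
t(R) = sqrt(R)
(41*(-16))*t(3 - 1*(-2)) = (41*(-16))*sqrt(3 - 1*(-2)) = -656*sqrt(3 + 2) = -656*sqrt(5)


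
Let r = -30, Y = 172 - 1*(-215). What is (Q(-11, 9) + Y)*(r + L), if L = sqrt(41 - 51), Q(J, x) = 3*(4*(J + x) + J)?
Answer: -9900 + 330*I*sqrt(10) ≈ -9900.0 + 1043.6*I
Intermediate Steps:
Q(J, x) = 12*x + 15*J (Q(J, x) = 3*((4*J + 4*x) + J) = 3*(4*x + 5*J) = 12*x + 15*J)
Y = 387 (Y = 172 + 215 = 387)
L = I*sqrt(10) (L = sqrt(-10) = I*sqrt(10) ≈ 3.1623*I)
(Q(-11, 9) + Y)*(r + L) = ((12*9 + 15*(-11)) + 387)*(-30 + I*sqrt(10)) = ((108 - 165) + 387)*(-30 + I*sqrt(10)) = (-57 + 387)*(-30 + I*sqrt(10)) = 330*(-30 + I*sqrt(10)) = -9900 + 330*I*sqrt(10)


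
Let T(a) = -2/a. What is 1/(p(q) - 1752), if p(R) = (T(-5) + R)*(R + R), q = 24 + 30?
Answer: 5/20616 ≈ 0.00024253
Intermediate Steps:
q = 54
p(R) = 2*R*(⅖ + R) (p(R) = (-2/(-5) + R)*(R + R) = (-2*(-⅕) + R)*(2*R) = (⅖ + R)*(2*R) = 2*R*(⅖ + R))
1/(p(q) - 1752) = 1/((⅖)*54*(2 + 5*54) - 1752) = 1/((⅖)*54*(2 + 270) - 1752) = 1/((⅖)*54*272 - 1752) = 1/(29376/5 - 1752) = 1/(20616/5) = 5/20616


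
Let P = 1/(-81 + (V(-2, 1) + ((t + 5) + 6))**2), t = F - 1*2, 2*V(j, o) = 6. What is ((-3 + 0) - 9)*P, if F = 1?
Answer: -3/22 ≈ -0.13636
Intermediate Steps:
V(j, o) = 3 (V(j, o) = (1/2)*6 = 3)
t = -1 (t = 1 - 1*2 = 1 - 2 = -1)
P = 1/88 (P = 1/(-81 + (3 + ((-1 + 5) + 6))**2) = 1/(-81 + (3 + (4 + 6))**2) = 1/(-81 + (3 + 10)**2) = 1/(-81 + 13**2) = 1/(-81 + 169) = 1/88 ≈ 0.011364)
((-3 + 0) - 9)*P = ((-3 + 0) - 9)*(1/88) = (-3 - 9)*(1/88) = -12*1/88 = -3/22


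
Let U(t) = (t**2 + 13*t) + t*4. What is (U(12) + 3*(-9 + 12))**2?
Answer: 127449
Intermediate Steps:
U(t) = t**2 + 17*t (U(t) = (t**2 + 13*t) + 4*t = t**2 + 17*t)
(U(12) + 3*(-9 + 12))**2 = (12*(17 + 12) + 3*(-9 + 12))**2 = (12*29 + 3*3)**2 = (348 + 9)**2 = 357**2 = 127449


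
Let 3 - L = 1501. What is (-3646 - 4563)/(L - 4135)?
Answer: 8209/5633 ≈ 1.4573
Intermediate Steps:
L = -1498 (L = 3 - 1*1501 = 3 - 1501 = -1498)
(-3646 - 4563)/(L - 4135) = (-3646 - 4563)/(-1498 - 4135) = -8209/(-5633) = -8209*(-1/5633) = 8209/5633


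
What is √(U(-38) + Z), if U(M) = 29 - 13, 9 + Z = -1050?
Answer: I*√1043 ≈ 32.296*I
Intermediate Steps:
Z = -1059 (Z = -9 - 1050 = -1059)
U(M) = 16
√(U(-38) + Z) = √(16 - 1059) = √(-1043) = I*√1043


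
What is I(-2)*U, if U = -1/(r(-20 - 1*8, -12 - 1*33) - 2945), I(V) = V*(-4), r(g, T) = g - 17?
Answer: 4/1495 ≈ 0.0026756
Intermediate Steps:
r(g, T) = -17 + g
I(V) = -4*V
U = 1/2990 (U = -1/((-17 + (-20 - 1*8)) - 2945) = -1/((-17 + (-20 - 8)) - 2945) = -1/((-17 - 28) - 2945) = -1/(-45 - 2945) = -1/(-2990) = -1*(-1/2990) = 1/2990 ≈ 0.00033445)
I(-2)*U = -4*(-2)*(1/2990) = 8*(1/2990) = 4/1495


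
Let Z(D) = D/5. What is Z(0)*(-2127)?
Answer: 0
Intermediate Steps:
Z(D) = D/5 (Z(D) = D*(⅕) = D/5)
Z(0)*(-2127) = ((⅕)*0)*(-2127) = 0*(-2127) = 0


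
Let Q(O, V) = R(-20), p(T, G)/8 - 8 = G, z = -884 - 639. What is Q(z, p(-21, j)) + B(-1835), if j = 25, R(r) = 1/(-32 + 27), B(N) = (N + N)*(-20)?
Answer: 366999/5 ≈ 73400.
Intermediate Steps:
B(N) = -40*N (B(N) = (2*N)*(-20) = -40*N)
R(r) = -⅕ (R(r) = 1/(-5) = -⅕)
z = -1523
p(T, G) = 64 + 8*G
Q(O, V) = -⅕
Q(z, p(-21, j)) + B(-1835) = -⅕ - 40*(-1835) = -⅕ + 73400 = 366999/5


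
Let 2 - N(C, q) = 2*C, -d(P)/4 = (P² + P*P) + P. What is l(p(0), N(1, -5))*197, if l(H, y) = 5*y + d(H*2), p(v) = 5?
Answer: -165480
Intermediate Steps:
d(P) = -8*P² - 4*P (d(P) = -4*((P² + P*P) + P) = -4*((P² + P²) + P) = -4*(2*P² + P) = -4*(P + 2*P²) = -8*P² - 4*P)
N(C, q) = 2 - 2*C
l(H, y) = 5*y - 8*H*(1 + 4*H) (l(H, y) = 5*y - 4*H*2*(1 + 2*(H*2)) = 5*y - 4*2*H*(1 + 2*(2*H)) = 5*y - 4*2*H*(1 + 4*H) = 5*y - 8*H*(1 + 4*H))
l(p(0), N(1, -5))*197 = (5*(2 - 2*1) - 8*5*(1 + 4*5))*197 = (5*(2 - 2) - 8*5*(1 + 20))*197 = (5*0 - 8*5*21)*197 = (0 - 840)*197 = -840*197 = -165480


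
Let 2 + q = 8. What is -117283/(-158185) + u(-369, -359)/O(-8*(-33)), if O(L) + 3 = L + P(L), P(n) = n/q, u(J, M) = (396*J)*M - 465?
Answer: 19524970750/113521 ≈ 1.7199e+5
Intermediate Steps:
q = 6 (q = -2 + 8 = 6)
u(J, M) = -465 + 396*J*M (u(J, M) = 396*J*M - 465 = -465 + 396*J*M)
P(n) = n/6
O(L) = -3 + 7*L/6 (O(L) = -3 + (L + L/6) = -3 + 7*L/6)
-117283/(-158185) + u(-369, -359)/O(-8*(-33)) = -117283/(-158185) + (-465 + 396*(-369)*(-359))/(-3 + 7*(-8*(-33))/6) = -117283*(-1/158185) + (-465 + 52458516)/(-3 + (7/6)*264) = 6899/9305 + 52458051/(-3 + 308) = 6899/9305 + 52458051/305 = 19524970750/113521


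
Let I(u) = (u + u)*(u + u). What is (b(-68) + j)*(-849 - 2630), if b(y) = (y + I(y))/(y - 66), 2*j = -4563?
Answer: 1127714371/134 ≈ 8.4158e+6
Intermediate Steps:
I(u) = 4*u² (I(u) = (2*u)*(2*u) = 4*u²)
j = -4563/2 (j = (½)*(-4563) = -4563/2 ≈ -2281.5)
b(y) = (y + 4*y²)/(-66 + y) (b(y) = (y + 4*y²)/(y - 66) = (y + 4*y²)/(-66 + y))
(b(-68) + j)*(-849 - 2630) = (-68*(1 + 4*(-68))/(-66 - 68) - 4563/2)*(-849 - 2630) = (-68*(1 - 272)/(-134) - 4563/2)*(-3479) = (-68*(-1/134)*(-271) - 4563/2)*(-3479) = (-9214/67 - 4563/2)*(-3479) = -324149/134*(-3479) = 1127714371/134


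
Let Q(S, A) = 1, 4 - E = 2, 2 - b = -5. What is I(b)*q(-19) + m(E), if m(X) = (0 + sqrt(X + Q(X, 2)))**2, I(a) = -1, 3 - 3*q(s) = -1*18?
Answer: -4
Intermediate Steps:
b = 7 (b = 2 - 1*(-5) = 2 + 5 = 7)
q(s) = 7 (q(s) = 1 - (-1)*18/3 = 1 - 1/3*(-18) = 1 + 6 = 7)
E = 2 (E = 4 - 1*2 = 4 - 2 = 2)
m(X) = 1 + X (m(X) = (0 + sqrt(X + 1))**2 = (0 + sqrt(1 + X))**2 = (sqrt(1 + X))**2 = 1 + X)
I(b)*q(-19) + m(E) = -1*7 + (1 + 2) = -7 + 3 = -4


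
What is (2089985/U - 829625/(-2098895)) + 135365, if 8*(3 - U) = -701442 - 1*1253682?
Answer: 27776367324561250/205182518073 ≈ 1.3537e+5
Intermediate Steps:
U = 488787/2 (U = 3 - (-701442 - 1*1253682)/8 = 3 - (-701442 - 1253682)/8 = 3 - ⅛*(-1955124) = 3 + 488781/2 = 488787/2 ≈ 2.4439e+5)
(2089985/U - 829625/(-2098895)) + 135365 = (2089985/(488787/2) - 829625/(-2098895)) + 135365 = (2089985*(2/488787) - 829625*(-1/2098895)) + 135365 = (4179970/488787 + 165925/419779) + 135365 = 1835765609605/205182518073 + 135365 = 27776367324561250/205182518073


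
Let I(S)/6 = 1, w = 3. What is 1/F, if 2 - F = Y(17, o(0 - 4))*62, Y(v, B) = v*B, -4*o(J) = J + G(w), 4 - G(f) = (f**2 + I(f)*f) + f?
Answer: -1/7903 ≈ -0.00012653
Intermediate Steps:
I(S) = 6 (I(S) = 6*1 = 6)
G(f) = 4 - f**2 - 7*f (G(f) = 4 - ((f**2 + 6*f) + f) = 4 - (f**2 + 7*f) = 4 + (-f**2 - 7*f) = 4 - f**2 - 7*f)
o(J) = 13/2 - J/4 (o(J) = -(J + (4 - 1*3**2 - 7*3))/4 = -(J + (4 - 1*9 - 21))/4 = -(J + (4 - 9 - 21))/4 = -(J - 26)/4 = -(-26 + J)/4 = 13/2 - J/4)
Y(v, B) = B*v
F = -7903 (F = 2 - (13/2 - (0 - 4)/4)*17*62 = 2 - (13/2 - 1/4*(-4))*17*62 = 2 - (13/2 + 1)*17*62 = 2 - (15/2)*17*62 = 2 - 255*62/2 = 2 - 1*7905 = 2 - 7905 = -7903)
1/F = 1/(-7903) = -1/7903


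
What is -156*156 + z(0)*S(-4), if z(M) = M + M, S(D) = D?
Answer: -24336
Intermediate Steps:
z(M) = 2*M
-156*156 + z(0)*S(-4) = -156*156 + (2*0)*(-4) = -24336 + 0*(-4) = -24336 + 0 = -24336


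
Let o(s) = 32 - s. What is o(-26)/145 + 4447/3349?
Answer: 28933/16745 ≈ 1.7279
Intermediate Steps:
o(-26)/145 + 4447/3349 = (32 - 1*(-26))/145 + 4447/3349 = (32 + 26)*(1/145) + 4447*(1/3349) = 58*(1/145) + 4447/3349 = ⅖ + 4447/3349 = 28933/16745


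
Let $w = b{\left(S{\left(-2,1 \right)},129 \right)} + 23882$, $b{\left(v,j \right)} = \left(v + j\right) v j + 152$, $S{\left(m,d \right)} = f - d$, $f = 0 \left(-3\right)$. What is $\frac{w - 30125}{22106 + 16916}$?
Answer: $- \frac{22603}{39022} \approx -0.57924$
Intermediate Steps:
$f = 0$
$S{\left(m,d \right)} = - d$ ($S{\left(m,d \right)} = 0 - d = - d$)
$b{\left(v,j \right)} = 152 + j v \left(j + v\right)$ ($b{\left(v,j \right)} = \left(j + v\right) v j + 152 = v \left(j + v\right) j + 152 = j v \left(j + v\right) + 152 = 152 + j v \left(j + v\right)$)
$w = 7522$ ($w = \left(152 + 129 \left(\left(-1\right) 1\right)^{2} + \left(-1\right) 1 \cdot 129^{2}\right) + 23882 = \left(152 + 129 \left(-1\right)^{2} - 16641\right) + 23882 = \left(152 + 129 \cdot 1 - 16641\right) + 23882 = \left(152 + 129 - 16641\right) + 23882 = -16360 + 23882 = 7522$)
$\frac{w - 30125}{22106 + 16916} = \frac{7522 - 30125}{22106 + 16916} = - \frac{22603}{39022}$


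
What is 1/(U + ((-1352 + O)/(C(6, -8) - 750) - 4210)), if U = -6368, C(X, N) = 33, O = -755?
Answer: -717/7582319 ≈ -9.4562e-5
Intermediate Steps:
1/(U + ((-1352 + O)/(C(6, -8) - 750) - 4210)) = 1/(-6368 + ((-1352 - 755)/(33 - 750) - 4210)) = 1/(-6368 + (-2107/(-717) - 4210)) = 1/(-6368 + (-2107*(-1/717) - 4210)) = 1/(-6368 + (2107/717 - 4210)) = 1/(-6368 - 3016463/717) = 1/(-7582319/717) = -717/7582319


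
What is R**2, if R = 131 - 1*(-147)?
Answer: 77284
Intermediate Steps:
R = 278 (R = 131 + 147 = 278)
R**2 = 278**2 = 77284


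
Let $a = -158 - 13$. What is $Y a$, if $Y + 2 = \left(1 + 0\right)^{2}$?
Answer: $171$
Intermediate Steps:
$a = -171$ ($a = -158 - 13 = -171$)
$Y = -1$ ($Y = -2 + \left(1 + 0\right)^{2} = -2 + 1^{2} = -2 + 1 = -1$)
$Y a = \left(-1\right) \left(-171\right) = 171$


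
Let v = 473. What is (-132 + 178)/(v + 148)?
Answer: 2/27 ≈ 0.074074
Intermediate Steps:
(-132 + 178)/(v + 148) = (-132 + 178)/(473 + 148) = 46/621 = 46*(1/621) = 2/27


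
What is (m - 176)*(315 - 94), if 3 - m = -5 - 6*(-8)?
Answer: -47736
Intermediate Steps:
m = -40 (m = 3 - (-5 - 6*(-8)) = 3 - (-5 + 48) = 3 - 1*43 = 3 - 43 = -40)
(m - 176)*(315 - 94) = (-40 - 176)*(315 - 94) = -216*221 = -47736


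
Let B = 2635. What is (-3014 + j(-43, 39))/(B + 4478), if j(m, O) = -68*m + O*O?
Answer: 477/2371 ≈ 0.20118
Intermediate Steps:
j(m, O) = O**2 - 68*m (j(m, O) = -68*m + O**2 = O**2 - 68*m)
(-3014 + j(-43, 39))/(B + 4478) = (-3014 + (39**2 - 68*(-43)))/(2635 + 4478) = (-3014 + (1521 + 2924))/7113 = (-3014 + 4445)*(1/7113) = 1431*(1/7113) = 477/2371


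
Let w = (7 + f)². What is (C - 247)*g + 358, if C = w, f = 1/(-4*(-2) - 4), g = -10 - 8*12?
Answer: 167747/8 ≈ 20968.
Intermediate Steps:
g = -106 (g = -10 - 96 = -106)
f = ¼ (f = 1/(8 - 4) = 1/4 = ¼ ≈ 0.25000)
w = 841/16 (w = (7 + ¼)² = (29/4)² = 841/16 ≈ 52.563)
C = 841/16 ≈ 52.563
(C - 247)*g + 358 = (841/16 - 247)*(-106) + 358 = -3111/16*(-106) + 358 = 164883/8 + 358 = 167747/8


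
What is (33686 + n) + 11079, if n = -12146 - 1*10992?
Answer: 21627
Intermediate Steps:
n = -23138 (n = -12146 - 10992 = -23138)
(33686 + n) + 11079 = (33686 - 23138) + 11079 = 10548 + 11079 = 21627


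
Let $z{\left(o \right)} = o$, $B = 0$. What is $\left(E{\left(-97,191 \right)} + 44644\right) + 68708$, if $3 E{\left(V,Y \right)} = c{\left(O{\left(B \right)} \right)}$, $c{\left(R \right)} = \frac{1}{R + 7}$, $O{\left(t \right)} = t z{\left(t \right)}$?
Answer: $\frac{2380393}{21} \approx 1.1335 \cdot 10^{5}$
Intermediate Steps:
$O{\left(t \right)} = t^{2}$ ($O{\left(t \right)} = t t = t^{2}$)
$c{\left(R \right)} = \frac{1}{7 + R}$
$E{\left(V,Y \right)} = \frac{1}{21}$ ($E{\left(V,Y \right)} = \frac{1}{3 \left(7 + 0^{2}\right)} = \frac{1}{3 \left(7 + 0\right)} = \frac{1}{3 \cdot 7} = \frac{1}{3} \cdot \frac{1}{7} = \frac{1}{21}$)
$\left(E{\left(-97,191 \right)} + 44644\right) + 68708 = \left(\frac{1}{21} + 44644\right) + 68708 = \frac{937525}{21} + 68708 = \frac{2380393}{21}$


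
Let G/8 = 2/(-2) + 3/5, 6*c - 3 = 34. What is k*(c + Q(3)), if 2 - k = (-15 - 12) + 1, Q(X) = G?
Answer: 1246/15 ≈ 83.067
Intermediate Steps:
c = 37/6 (c = ½ + (⅙)*34 = ½ + 17/3 = 37/6 ≈ 6.1667)
G = -16/5 (G = 8*(2/(-2) + 3/5) = 8*(2*(-½) + 3*(⅕)) = 8*(-1 + ⅗) = 8*(-⅖) = -16/5 ≈ -3.2000)
Q(X) = -16/5
k = 28 (k = 2 - ((-15 - 12) + 1) = 2 - (-27 + 1) = 2 - 1*(-26) = 2 + 26 = 28)
k*(c + Q(3)) = 28*(37/6 - 16/5) = 28*(89/30) = 1246/15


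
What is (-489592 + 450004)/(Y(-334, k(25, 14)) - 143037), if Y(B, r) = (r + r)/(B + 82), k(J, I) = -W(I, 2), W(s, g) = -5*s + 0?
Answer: 178146/643669 ≈ 0.27677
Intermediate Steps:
W(s, g) = -5*s
k(J, I) = 5*I (k(J, I) = -(-5)*I = 5*I)
Y(B, r) = 2*r/(82 + B) (Y(B, r) = (2*r)/(82 + B) = 2*r/(82 + B))
(-489592 + 450004)/(Y(-334, k(25, 14)) - 143037) = (-489592 + 450004)/(2*(5*14)/(82 - 334) - 143037) = -39588/(2*70/(-252) - 143037) = -39588/(2*70*(-1/252) - 143037) = -39588/(-5/9 - 143037) = -39588/(-1287338/9) = -39588*(-9/1287338) = 178146/643669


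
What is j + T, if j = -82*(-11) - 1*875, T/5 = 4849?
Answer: 24272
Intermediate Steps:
T = 24245 (T = 5*4849 = 24245)
j = 27 (j = 902 - 875 = 27)
j + T = 27 + 24245 = 24272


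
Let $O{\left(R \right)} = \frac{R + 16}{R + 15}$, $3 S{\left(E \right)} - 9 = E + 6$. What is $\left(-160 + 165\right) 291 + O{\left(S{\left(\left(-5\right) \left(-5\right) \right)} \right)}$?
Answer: $\frac{123763}{85} \approx 1456.0$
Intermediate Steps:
$S{\left(E \right)} = 5 + \frac{E}{3}$ ($S{\left(E \right)} = 3 + \frac{E + 6}{3} = 3 + \frac{6 + E}{3} = 3 + \left(2 + \frac{E}{3}\right) = 5 + \frac{E}{3}$)
$O{\left(R \right)} = \frac{16 + R}{15 + R}$
$\left(-160 + 165\right) 291 + O{\left(S{\left(\left(-5\right) \left(-5\right) \right)} \right)} = \left(-160 + 165\right) 291 + \frac{16 + \left(5 + \frac{\left(-5\right) \left(-5\right)}{3}\right)}{15 + \left(5 + \frac{\left(-5\right) \left(-5\right)}{3}\right)} = 5 \cdot 291 + \frac{16 + \left(5 + \frac{1}{3} \cdot 25\right)}{15 + \left(5 + \frac{1}{3} \cdot 25\right)} = 1455 + \frac{16 + \left(5 + \frac{25}{3}\right)}{15 + \left(5 + \frac{25}{3}\right)} = 1455 + \frac{16 + \frac{40}{3}}{15 + \frac{40}{3}} = 1455 + \frac{1}{\frac{85}{3}} \cdot \frac{88}{3} = 1455 + \frac{3}{85} \cdot \frac{88}{3} = 1455 + \frac{88}{85} = \frac{123763}{85}$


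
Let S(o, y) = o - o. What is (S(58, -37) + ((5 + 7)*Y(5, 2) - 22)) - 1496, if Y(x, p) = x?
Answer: -1458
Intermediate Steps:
S(o, y) = 0
(S(58, -37) + ((5 + 7)*Y(5, 2) - 22)) - 1496 = (0 + ((5 + 7)*5 - 22)) - 1496 = (0 + (12*5 - 22)) - 1496 = (0 + (60 - 22)) - 1496 = (0 + 38) - 1496 = 38 - 1496 = -1458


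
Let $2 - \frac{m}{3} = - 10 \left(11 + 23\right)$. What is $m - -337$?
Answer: $1363$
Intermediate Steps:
$m = 1026$ ($m = 6 - 3 \left(- 10 \left(11 + 23\right)\right) = 6 - 3 \left(\left(-10\right) 34\right) = 6 - -1020 = 6 + 1020 = 1026$)
$m - -337 = 1026 - -337 = 1026 + 337 = 1363$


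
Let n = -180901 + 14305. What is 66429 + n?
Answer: -100167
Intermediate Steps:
n = -166596
66429 + n = 66429 - 166596 = -100167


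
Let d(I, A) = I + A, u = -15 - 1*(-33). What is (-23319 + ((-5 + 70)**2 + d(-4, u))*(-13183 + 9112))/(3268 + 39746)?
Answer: -2880048/7169 ≈ -401.74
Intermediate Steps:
u = 18 (u = -15 + 33 = 18)
d(I, A) = A + I
(-23319 + ((-5 + 70)**2 + d(-4, u))*(-13183 + 9112))/(3268 + 39746) = (-23319 + ((-5 + 70)**2 + (18 - 4))*(-13183 + 9112))/(3268 + 39746) = (-23319 + (65**2 + 14)*(-4071))/43014 = (-23319 + (4225 + 14)*(-4071))*(1/43014) = (-23319 + 4239*(-4071))*(1/43014) = (-23319 - 17256969)*(1/43014) = -17280288*1/43014 = -2880048/7169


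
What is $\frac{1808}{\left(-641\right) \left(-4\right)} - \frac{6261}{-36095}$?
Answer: $\frac{20328241}{23136895} \approx 0.87861$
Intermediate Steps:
$\frac{1808}{\left(-641\right) \left(-4\right)} - \frac{6261}{-36095} = \frac{1808}{2564} - - \frac{6261}{36095} = 1808 \cdot \frac{1}{2564} + \frac{6261}{36095} = \frac{452}{641} + \frac{6261}{36095} = \frac{20328241}{23136895}$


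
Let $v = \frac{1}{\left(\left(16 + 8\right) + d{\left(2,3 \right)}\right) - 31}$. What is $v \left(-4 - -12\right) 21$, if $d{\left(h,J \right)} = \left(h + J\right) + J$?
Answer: $168$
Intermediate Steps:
$d{\left(h,J \right)} = h + 2 J$ ($d{\left(h,J \right)} = \left(J + h\right) + J = h + 2 J$)
$v = 1$ ($v = \frac{1}{\left(\left(16 + 8\right) + \left(2 + 2 \cdot 3\right)\right) - 31} = \frac{1}{\left(24 + \left(2 + 6\right)\right) - 31} = \frac{1}{\left(24 + 8\right) - 31} = \frac{1}{32 - 31} = 1^{-1} = 1$)
$v \left(-4 - -12\right) 21 = 1 \left(-4 - -12\right) 21 = 1 \left(-4 + 12\right) 21 = 1 \cdot 8 \cdot 21 = 8 \cdot 21 = 168$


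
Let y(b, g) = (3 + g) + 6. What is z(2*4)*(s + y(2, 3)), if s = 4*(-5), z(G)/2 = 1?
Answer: -16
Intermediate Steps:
z(G) = 2 (z(G) = 2*1 = 2)
s = -20
y(b, g) = 9 + g
z(2*4)*(s + y(2, 3)) = 2*(-20 + (9 + 3)) = 2*(-20 + 12) = 2*(-8) = -16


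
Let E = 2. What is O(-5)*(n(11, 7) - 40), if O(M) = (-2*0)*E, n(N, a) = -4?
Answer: 0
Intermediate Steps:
O(M) = 0 (O(M) = -2*0*2 = 0*2 = 0)
O(-5)*(n(11, 7) - 40) = 0*(-4 - 40) = 0*(-44) = 0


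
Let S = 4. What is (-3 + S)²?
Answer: 1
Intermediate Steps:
(-3 + S)² = (-3 + 4)² = 1² = 1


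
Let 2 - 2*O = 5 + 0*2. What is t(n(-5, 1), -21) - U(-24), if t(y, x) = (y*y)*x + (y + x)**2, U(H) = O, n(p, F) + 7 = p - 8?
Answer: -13435/2 ≈ -6717.5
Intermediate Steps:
n(p, F) = -15 + p (n(p, F) = -7 + (p - 8) = -7 + (-8 + p) = -15 + p)
O = -3/2 (O = 1 - (5 + 0*2)/2 = 1 - (5 + 0)/2 = 1 - 1/2*5 = 1 - 5/2 = -3/2 ≈ -1.5000)
U(H) = -3/2
t(y, x) = (x + y)**2 + x*y**2 (t(y, x) = y**2*x + (x + y)**2 = x*y**2 + (x + y)**2 = (x + y)**2 + x*y**2)
t(n(-5, 1), -21) - U(-24) = ((-21 + (-15 - 5))**2 - 21*(-15 - 5)**2) - 1*(-3/2) = ((-21 - 20)**2 - 21*(-20)**2) + 3/2 = ((-41)**2 - 21*400) + 3/2 = (1681 - 8400) + 3/2 = -6719 + 3/2 = -13435/2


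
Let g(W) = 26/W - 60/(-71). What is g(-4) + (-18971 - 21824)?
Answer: -5793693/142 ≈ -40801.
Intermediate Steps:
g(W) = 60/71 + 26/W (g(W) = 26/W - 60*(-1/71) = 26/W + 60/71 = 60/71 + 26/W)
g(-4) + (-18971 - 21824) = (60/71 + 26/(-4)) + (-18971 - 21824) = (60/71 + 26*(-¼)) - 40795 = (60/71 - 13/2) - 40795 = -803/142 - 40795 = -5793693/142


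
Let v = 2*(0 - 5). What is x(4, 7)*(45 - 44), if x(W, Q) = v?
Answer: -10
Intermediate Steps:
v = -10 (v = 2*(-5) = -10)
x(W, Q) = -10
x(4, 7)*(45 - 44) = -10*(45 - 44) = -10*1 = -10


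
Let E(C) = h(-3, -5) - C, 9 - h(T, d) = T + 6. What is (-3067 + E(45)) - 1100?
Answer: -4206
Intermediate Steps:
h(T, d) = 3 - T (h(T, d) = 9 - (T + 6) = 9 - (6 + T) = 9 + (-6 - T) = 3 - T)
E(C) = 6 - C (E(C) = (3 - 1*(-3)) - C = (3 + 3) - C = 6 - C)
(-3067 + E(45)) - 1100 = (-3067 + (6 - 1*45)) - 1100 = (-3067 + (6 - 45)) - 1100 = (-3067 - 39) - 1100 = -3106 - 1100 = -4206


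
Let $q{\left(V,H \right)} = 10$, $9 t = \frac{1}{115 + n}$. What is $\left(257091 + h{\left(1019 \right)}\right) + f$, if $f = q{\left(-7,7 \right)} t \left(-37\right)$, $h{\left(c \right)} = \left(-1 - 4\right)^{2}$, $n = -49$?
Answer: $\frac{76363267}{297} \approx 2.5712 \cdot 10^{5}$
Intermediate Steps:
$h{\left(c \right)} = 25$ ($h{\left(c \right)} = \left(-5\right)^{2} = 25$)
$t = \frac{1}{594}$ ($t = \frac{1}{9 \left(115 - 49\right)} = \frac{1}{9 \cdot 66} = \frac{1}{9} \cdot \frac{1}{66} = \frac{1}{594} \approx 0.0016835$)
$f = - \frac{185}{297}$ ($f = 10 \cdot \frac{1}{594} \left(-37\right) = \frac{5}{297} \left(-37\right) = - \frac{185}{297} \approx -0.6229$)
$\left(257091 + h{\left(1019 \right)}\right) + f = \left(257091 + 25\right) - \frac{185}{297} = 257116 - \frac{185}{297} = \frac{76363267}{297}$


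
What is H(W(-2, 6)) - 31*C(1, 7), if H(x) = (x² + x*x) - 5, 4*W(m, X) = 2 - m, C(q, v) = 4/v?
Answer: -145/7 ≈ -20.714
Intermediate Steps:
W(m, X) = ½ - m/4 (W(m, X) = (2 - m)/4 = ½ - m/4)
H(x) = -5 + 2*x² (H(x) = (x² + x²) - 5 = 2*x² - 5 = -5 + 2*x²)
H(W(-2, 6)) - 31*C(1, 7) = (-5 + 2*(½ - ¼*(-2))²) - 124/7 = (-5 + 2*(½ + ½)²) - 124/7 = (-5 + 2*1²) - 31*4/7 = (-5 + 2*1) - 124/7 = (-5 + 2) - 124/7 = -3 - 124/7 = -145/7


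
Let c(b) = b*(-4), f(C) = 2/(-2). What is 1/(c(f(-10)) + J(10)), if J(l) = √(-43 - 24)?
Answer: 4/83 - I*√67/83 ≈ 0.048193 - 0.098619*I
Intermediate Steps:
f(C) = -1 (f(C) = 2*(-½) = -1)
J(l) = I*√67 (J(l) = √(-67) = I*√67)
c(b) = -4*b
1/(c(f(-10)) + J(10)) = 1/(-4*(-1) + I*√67) = 1/(4 + I*√67)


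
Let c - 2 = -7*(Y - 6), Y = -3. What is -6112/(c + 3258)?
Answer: -6112/3323 ≈ -1.8393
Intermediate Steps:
c = 65 (c = 2 - 7*(-3 - 6) = 2 - 7*(-9) = 2 + 63 = 65)
-6112/(c + 3258) = -6112/(65 + 3258) = -6112/3323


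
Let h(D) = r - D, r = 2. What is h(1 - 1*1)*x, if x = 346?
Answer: 692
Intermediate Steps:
h(D) = 2 - D
h(1 - 1*1)*x = (2 - (1 - 1*1))*346 = (2 - (1 - 1))*346 = (2 - 1*0)*346 = (2 + 0)*346 = 2*346 = 692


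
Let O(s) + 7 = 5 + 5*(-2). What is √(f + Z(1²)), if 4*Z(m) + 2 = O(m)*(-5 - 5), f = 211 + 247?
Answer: 5*√78/2 ≈ 22.079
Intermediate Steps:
O(s) = -12 (O(s) = -7 + (5 + 5*(-2)) = -7 + (5 - 10) = -7 - 5 = -12)
f = 458
Z(m) = 59/2 (Z(m) = -½ + (-12*(-5 - 5))/4 = -½ + (-12*(-10))/4 = -½ + (¼)*120 = -½ + 30 = 59/2)
√(f + Z(1²)) = √(458 + 59/2) = √(975/2) = 5*√78/2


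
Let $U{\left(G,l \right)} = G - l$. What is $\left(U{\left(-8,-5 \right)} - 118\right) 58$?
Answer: $-7018$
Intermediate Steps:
$\left(U{\left(-8,-5 \right)} - 118\right) 58 = \left(\left(-8 - -5\right) - 118\right) 58 = \left(\left(-8 + 5\right) - 118\right) 58 = \left(-3 - 118\right) 58 = \left(-121\right) 58 = -7018$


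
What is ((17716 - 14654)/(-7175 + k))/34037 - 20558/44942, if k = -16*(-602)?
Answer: -859552749409/1879225214139 ≈ -0.45740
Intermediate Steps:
k = 9632
((17716 - 14654)/(-7175 + k))/34037 - 20558/44942 = ((17716 - 14654)/(-7175 + 9632))/34037 - 20558/44942 = (3062/2457)*(1/34037) - 20558*1/44942 = (3062*(1/2457))*(1/34037) - 10279/22471 = (3062/2457)*(1/34037) - 10279/22471 = 3062/83628909 - 10279/22471 = -859552749409/1879225214139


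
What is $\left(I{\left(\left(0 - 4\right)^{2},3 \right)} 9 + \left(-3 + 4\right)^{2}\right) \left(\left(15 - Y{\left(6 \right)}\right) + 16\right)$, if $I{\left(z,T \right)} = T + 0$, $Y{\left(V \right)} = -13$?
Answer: $1232$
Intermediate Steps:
$I{\left(z,T \right)} = T$
$\left(I{\left(\left(0 - 4\right)^{2},3 \right)} 9 + \left(-3 + 4\right)^{2}\right) \left(\left(15 - Y{\left(6 \right)}\right) + 16\right) = \left(3 \cdot 9 + \left(-3 + 4\right)^{2}\right) \left(\left(15 - -13\right) + 16\right) = \left(27 + 1^{2}\right) \left(\left(15 + 13\right) + 16\right) = \left(27 + 1\right) \left(28 + 16\right) = 28 \cdot 44 = 1232$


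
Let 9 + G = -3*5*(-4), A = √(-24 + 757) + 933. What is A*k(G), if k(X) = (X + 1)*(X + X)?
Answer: 4948632 + 5304*√733 ≈ 5.0922e+6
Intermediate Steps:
A = 933 + √733 (A = √733 + 933 = 933 + √733 ≈ 960.07)
G = 51 (G = -9 - 3*5*(-4) = -9 - 15*(-4) = -9 + 60 = 51)
k(X) = 2*X*(1 + X) (k(X) = (1 + X)*(2*X) = 2*X*(1 + X))
A*k(G) = (933 + √733)*(2*51*(1 + 51)) = (933 + √733)*(2*51*52) = (933 + √733)*5304 = 4948632 + 5304*√733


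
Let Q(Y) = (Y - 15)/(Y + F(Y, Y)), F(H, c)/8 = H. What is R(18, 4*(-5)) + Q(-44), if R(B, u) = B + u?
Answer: -733/396 ≈ -1.8510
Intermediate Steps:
F(H, c) = 8*H
Q(Y) = (-15 + Y)/(9*Y) (Q(Y) = (Y - 15)/(Y + 8*Y) = (-15 + Y)/((9*Y)) = (-15 + Y)*(1/(9*Y)) = (-15 + Y)/(9*Y))
R(18, 4*(-5)) + Q(-44) = (18 + 4*(-5)) + (1/9)*(-15 - 44)/(-44) = (18 - 20) + (1/9)*(-1/44)*(-59) = -2 + 59/396 = -733/396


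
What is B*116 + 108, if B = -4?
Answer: -356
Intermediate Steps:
B*116 + 108 = -4*116 + 108 = -464 + 108 = -356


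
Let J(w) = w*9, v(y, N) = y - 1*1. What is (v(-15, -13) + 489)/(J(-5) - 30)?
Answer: -473/75 ≈ -6.3067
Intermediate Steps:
v(y, N) = -1 + y (v(y, N) = y - 1 = -1 + y)
J(w) = 9*w
(v(-15, -13) + 489)/(J(-5) - 30) = ((-1 - 15) + 489)/(9*(-5) - 30) = (-16 + 489)/(-45 - 30) = 473/(-75) = 473*(-1/75) = -473/75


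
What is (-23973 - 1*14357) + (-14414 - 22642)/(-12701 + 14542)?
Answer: -70602586/1841 ≈ -38350.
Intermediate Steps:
(-23973 - 1*14357) + (-14414 - 22642)/(-12701 + 14542) = (-23973 - 14357) - 37056/1841 = -38330 - 37056*1/1841 = -38330 - 37056/1841 = -70602586/1841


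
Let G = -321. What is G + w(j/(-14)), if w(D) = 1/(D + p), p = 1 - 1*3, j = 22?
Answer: -8032/25 ≈ -321.28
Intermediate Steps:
p = -2 (p = 1 - 3 = -2)
w(D) = 1/(-2 + D) (w(D) = 1/(D - 2) = 1/(-2 + D))
G + w(j/(-14)) = -321 + 1/(-2 + 22/(-14)) = -321 + 1/(-2 + 22*(-1/14)) = -321 + 1/(-2 - 11/7) = -321 + 1/(-25/7) = -321 - 7/25 = -8032/25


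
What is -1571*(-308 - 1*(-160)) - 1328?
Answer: 231180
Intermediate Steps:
-1571*(-308 - 1*(-160)) - 1328 = -1571*(-308 + 160) - 1328 = -1571*(-148) - 1328 = 232508 - 1328 = 231180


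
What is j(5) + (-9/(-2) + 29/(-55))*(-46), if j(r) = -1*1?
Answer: -10106/55 ≈ -183.75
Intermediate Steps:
j(r) = -1
j(5) + (-9/(-2) + 29/(-55))*(-46) = -1 + (-9/(-2) + 29/(-55))*(-46) = -1 + (-9*(-½) + 29*(-1/55))*(-46) = -1 + (9/2 - 29/55)*(-46) = -1 + (437/110)*(-46) = -1 - 10051/55 = -10106/55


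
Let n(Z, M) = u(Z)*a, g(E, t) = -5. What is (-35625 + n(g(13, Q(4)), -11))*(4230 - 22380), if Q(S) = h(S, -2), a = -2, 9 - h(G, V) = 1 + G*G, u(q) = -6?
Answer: 646375950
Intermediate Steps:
h(G, V) = 8 - G**2 (h(G, V) = 9 - (1 + G*G) = 9 - (1 + G**2) = 9 + (-1 - G**2) = 8 - G**2)
Q(S) = 8 - S**2
n(Z, M) = 12 (n(Z, M) = -6*(-2) = 12)
(-35625 + n(g(13, Q(4)), -11))*(4230 - 22380) = (-35625 + 12)*(4230 - 22380) = -35613*(-18150) = 646375950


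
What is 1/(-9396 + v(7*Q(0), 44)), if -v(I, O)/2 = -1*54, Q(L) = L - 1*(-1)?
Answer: -1/9288 ≈ -0.00010767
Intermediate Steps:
Q(L) = 1 + L (Q(L) = L + 1 = 1 + L)
v(I, O) = 108 (v(I, O) = -(-2)*54 = -2*(-54) = 108)
1/(-9396 + v(7*Q(0), 44)) = 1/(-9396 + 108) = 1/(-9288) = -1/9288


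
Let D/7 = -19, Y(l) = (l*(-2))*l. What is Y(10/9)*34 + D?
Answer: -17573/81 ≈ -216.95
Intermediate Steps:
Y(l) = -2*l**2 (Y(l) = (-2*l)*l = -2*l**2)
D = -133 (D = 7*(-19) = -133)
Y(10/9)*34 + D = -2*(10/9)**2*34 - 133 = -2*100/81*34 - 133 = -200/81*34 - 133 = -6800/81 - 133 = -17573/81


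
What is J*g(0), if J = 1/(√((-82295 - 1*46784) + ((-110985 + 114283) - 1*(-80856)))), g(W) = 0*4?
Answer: 0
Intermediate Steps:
g(W) = 0
J = -I*√1797/8985 (J = 1/(√((-82295 - 46784) + (3298 + 80856))) = 1/(√(-129079 + 84154)) = 1/(√(-44925)) = 1/(5*I*√1797) = -I*√1797/8985 ≈ -0.004718*I)
J*g(0) = -I*√1797/8985*0 = 0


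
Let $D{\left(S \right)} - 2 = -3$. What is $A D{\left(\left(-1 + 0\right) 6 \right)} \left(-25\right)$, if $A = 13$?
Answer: $325$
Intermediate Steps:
$D{\left(S \right)} = -1$ ($D{\left(S \right)} = 2 - 3 = -1$)
$A D{\left(\left(-1 + 0\right) 6 \right)} \left(-25\right) = 13 \left(-1\right) \left(-25\right) = \left(-13\right) \left(-25\right) = 325$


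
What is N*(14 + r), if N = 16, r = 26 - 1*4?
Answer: 576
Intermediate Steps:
r = 22 (r = 26 - 4 = 22)
N*(14 + r) = 16*(14 + 22) = 16*36 = 576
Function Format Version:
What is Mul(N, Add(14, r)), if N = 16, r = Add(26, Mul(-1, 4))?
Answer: 576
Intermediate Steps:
r = 22 (r = Add(26, -4) = 22)
Mul(N, Add(14, r)) = Mul(16, Add(14, 22)) = Mul(16, 36) = 576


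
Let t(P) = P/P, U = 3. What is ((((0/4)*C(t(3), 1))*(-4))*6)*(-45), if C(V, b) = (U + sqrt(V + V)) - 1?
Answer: 0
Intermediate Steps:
t(P) = 1
C(V, b) = 2 + sqrt(2)*sqrt(V) (C(V, b) = (3 + sqrt(V + V)) - 1 = (3 + sqrt(2*V)) - 1 = (3 + sqrt(2)*sqrt(V)) - 1 = 2 + sqrt(2)*sqrt(V))
((((0/4)*C(t(3), 1))*(-4))*6)*(-45) = ((((0/4)*(2 + sqrt(2)*sqrt(1)))*(-4))*6)*(-45) = ((((0*(1/4))*(2 + sqrt(2)*1))*(-4))*6)*(-45) = (((0*(2 + sqrt(2)))*(-4))*6)*(-45) = ((0*(-4))*6)*(-45) = (0*6)*(-45) = 0*(-45) = 0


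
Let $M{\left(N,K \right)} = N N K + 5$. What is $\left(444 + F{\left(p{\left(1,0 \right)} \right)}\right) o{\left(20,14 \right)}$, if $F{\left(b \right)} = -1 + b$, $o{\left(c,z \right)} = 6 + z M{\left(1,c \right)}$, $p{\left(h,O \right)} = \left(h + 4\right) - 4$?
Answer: $158064$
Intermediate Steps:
$p{\left(h,O \right)} = h$ ($p{\left(h,O \right)} = \left(4 + h\right) - 4 = h$)
$M{\left(N,K \right)} = 5 + K N^{2}$ ($M{\left(N,K \right)} = N^{2} K + 5 = K N^{2} + 5 = 5 + K N^{2}$)
$o{\left(c,z \right)} = 6 + z \left(5 + c\right)$ ($o{\left(c,z \right)} = 6 + z \left(5 + c 1^{2}\right) = 6 + z \left(5 + c 1\right) = 6 + z \left(5 + c\right)$)
$\left(444 + F{\left(p{\left(1,0 \right)} \right)}\right) o{\left(20,14 \right)} = \left(444 + \left(-1 + 1\right)\right) \left(6 + 14 \left(5 + 20\right)\right) = \left(444 + 0\right) \left(6 + 14 \cdot 25\right) = 444 \left(6 + 350\right) = 444 \cdot 356 = 158064$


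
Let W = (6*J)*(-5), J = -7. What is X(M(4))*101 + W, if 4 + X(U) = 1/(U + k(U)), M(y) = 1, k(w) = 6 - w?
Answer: -1063/6 ≈ -177.17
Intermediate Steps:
X(U) = -23/6 (X(U) = -4 + 1/(U + (6 - U)) = -4 + 1/6 = -23/6)
W = 210 (W = (6*(-7))*(-5) = -42*(-5) = 210)
X(M(4))*101 + W = -23/6*101 + 210 = -2323/6 + 210 = -1063/6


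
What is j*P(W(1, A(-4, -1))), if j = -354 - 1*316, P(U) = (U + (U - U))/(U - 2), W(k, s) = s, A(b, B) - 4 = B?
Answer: -2010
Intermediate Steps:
A(b, B) = 4 + B
P(U) = U/(-2 + U) (P(U) = (U + 0)/(-2 + U) = U/(-2 + U))
j = -670 (j = -354 - 316 = -670)
j*P(W(1, A(-4, -1))) = -670*(4 - 1)/(-2 + (4 - 1)) = -2010/(-2 + 3) = -2010/1 = -2010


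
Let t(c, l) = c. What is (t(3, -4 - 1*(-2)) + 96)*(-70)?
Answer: -6930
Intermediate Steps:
(t(3, -4 - 1*(-2)) + 96)*(-70) = (3 + 96)*(-70) = 99*(-70) = -6930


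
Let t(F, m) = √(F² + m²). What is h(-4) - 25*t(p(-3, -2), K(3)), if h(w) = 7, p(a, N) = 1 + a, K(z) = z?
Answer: 7 - 25*√13 ≈ -83.139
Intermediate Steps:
h(-4) - 25*t(p(-3, -2), K(3)) = 7 - 25*√((1 - 3)² + 3²) = 7 - 25*√((-2)² + 9) = 7 - 25*√(4 + 9) = 7 - 25*√13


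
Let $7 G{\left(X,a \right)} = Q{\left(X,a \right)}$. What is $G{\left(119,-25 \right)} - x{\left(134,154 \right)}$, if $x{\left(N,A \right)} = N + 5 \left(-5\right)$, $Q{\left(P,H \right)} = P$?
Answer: $-92$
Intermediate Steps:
$G{\left(X,a \right)} = \frac{X}{7}$
$x{\left(N,A \right)} = -25 + N$ ($x{\left(N,A \right)} = N - 25 = -25 + N$)
$G{\left(119,-25 \right)} - x{\left(134,154 \right)} = \frac{1}{7} \cdot 119 - \left(-25 + 134\right) = 17 - 109 = -92$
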